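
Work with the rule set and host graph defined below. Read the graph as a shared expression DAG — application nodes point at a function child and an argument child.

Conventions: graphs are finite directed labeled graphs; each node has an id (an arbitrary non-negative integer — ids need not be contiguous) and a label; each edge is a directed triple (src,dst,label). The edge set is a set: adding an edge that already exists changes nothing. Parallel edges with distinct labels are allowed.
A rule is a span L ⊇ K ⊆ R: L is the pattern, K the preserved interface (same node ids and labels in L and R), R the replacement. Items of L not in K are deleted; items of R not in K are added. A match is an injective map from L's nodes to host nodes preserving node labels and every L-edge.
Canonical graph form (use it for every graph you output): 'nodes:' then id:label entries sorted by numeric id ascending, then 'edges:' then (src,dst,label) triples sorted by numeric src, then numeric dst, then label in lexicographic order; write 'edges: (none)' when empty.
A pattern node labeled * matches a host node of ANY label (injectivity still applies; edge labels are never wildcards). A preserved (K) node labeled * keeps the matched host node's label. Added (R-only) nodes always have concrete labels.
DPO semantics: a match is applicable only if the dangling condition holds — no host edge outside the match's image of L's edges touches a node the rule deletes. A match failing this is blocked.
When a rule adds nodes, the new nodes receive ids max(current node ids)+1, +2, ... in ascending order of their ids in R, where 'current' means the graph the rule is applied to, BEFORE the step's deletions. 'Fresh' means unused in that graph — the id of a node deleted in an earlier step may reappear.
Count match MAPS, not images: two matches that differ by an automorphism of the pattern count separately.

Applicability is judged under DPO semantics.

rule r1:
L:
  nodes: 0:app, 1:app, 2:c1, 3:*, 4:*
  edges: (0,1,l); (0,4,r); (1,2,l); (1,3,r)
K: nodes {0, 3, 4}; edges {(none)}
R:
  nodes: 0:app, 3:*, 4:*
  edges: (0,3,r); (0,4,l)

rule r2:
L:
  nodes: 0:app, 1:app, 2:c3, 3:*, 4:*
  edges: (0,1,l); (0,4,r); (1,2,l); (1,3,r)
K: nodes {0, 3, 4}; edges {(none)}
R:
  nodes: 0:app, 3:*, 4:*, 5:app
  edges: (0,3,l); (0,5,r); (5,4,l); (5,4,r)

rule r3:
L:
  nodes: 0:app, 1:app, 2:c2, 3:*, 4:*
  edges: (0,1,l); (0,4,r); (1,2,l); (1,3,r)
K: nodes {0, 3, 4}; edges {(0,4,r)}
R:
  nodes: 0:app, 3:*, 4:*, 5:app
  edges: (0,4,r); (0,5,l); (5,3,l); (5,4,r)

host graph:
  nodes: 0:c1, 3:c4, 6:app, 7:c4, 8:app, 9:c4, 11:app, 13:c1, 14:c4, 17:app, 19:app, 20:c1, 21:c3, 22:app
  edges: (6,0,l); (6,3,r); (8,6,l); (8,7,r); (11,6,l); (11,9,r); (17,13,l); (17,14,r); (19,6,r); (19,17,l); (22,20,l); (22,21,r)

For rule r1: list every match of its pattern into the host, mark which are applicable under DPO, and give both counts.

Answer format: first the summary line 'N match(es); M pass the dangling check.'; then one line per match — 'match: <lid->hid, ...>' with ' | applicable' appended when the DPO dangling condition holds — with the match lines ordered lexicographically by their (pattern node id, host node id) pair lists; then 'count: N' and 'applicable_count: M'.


3 match(es); 1 pass the dangling check.
match: 0->8, 1->6, 2->0, 3->3, 4->7
match: 0->11, 1->6, 2->0, 3->3, 4->9
match: 0->19, 1->17, 2->13, 3->14, 4->6 | applicable
count: 3
applicable_count: 1


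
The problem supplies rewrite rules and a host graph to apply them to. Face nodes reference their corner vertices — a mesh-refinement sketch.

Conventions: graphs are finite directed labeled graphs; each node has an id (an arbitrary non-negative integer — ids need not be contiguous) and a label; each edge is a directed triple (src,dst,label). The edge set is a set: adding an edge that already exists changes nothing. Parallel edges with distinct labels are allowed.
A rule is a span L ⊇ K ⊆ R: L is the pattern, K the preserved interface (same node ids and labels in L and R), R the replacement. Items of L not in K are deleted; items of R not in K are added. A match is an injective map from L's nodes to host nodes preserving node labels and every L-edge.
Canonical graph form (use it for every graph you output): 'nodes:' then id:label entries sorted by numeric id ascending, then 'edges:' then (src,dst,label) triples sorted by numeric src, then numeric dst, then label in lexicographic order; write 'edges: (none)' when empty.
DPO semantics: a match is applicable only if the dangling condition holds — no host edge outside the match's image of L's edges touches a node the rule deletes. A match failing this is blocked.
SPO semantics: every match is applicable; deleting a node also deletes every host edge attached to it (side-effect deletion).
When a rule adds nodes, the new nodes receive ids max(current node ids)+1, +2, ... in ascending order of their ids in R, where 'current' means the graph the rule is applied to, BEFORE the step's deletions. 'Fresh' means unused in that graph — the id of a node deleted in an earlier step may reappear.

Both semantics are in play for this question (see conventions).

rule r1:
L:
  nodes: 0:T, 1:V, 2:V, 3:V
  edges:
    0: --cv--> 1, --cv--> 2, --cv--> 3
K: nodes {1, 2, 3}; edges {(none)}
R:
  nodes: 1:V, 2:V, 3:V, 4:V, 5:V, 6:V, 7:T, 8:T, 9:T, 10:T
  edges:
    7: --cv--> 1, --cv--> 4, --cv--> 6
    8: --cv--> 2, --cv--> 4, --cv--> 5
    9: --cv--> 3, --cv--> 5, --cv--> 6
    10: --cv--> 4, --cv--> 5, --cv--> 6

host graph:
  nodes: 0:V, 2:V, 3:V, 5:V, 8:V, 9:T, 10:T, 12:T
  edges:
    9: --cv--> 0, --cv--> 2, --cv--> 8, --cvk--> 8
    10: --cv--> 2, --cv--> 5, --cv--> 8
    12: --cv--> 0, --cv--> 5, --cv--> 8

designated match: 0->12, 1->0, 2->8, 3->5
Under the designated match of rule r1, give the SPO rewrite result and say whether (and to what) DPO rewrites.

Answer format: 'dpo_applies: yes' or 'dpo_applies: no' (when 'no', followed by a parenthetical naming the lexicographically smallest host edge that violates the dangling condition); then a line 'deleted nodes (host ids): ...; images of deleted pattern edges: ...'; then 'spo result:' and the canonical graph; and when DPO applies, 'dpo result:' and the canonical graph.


dpo_applies: yes
deleted nodes (host ids): 12; images of deleted pattern edges: (12,0,cv); (12,5,cv); (12,8,cv)
spo result:
nodes: 0:V, 2:V, 3:V, 5:V, 8:V, 9:T, 10:T, 13:V, 14:V, 15:V, 16:T, 17:T, 18:T, 19:T
edges: (9,0,cv); (9,2,cv); (9,8,cv); (9,8,cvk); (10,2,cv); (10,5,cv); (10,8,cv); (16,0,cv); (16,13,cv); (16,15,cv); (17,8,cv); (17,13,cv); (17,14,cv); (18,5,cv); (18,14,cv); (18,15,cv); (19,13,cv); (19,14,cv); (19,15,cv)
dpo result:
nodes: 0:V, 2:V, 3:V, 5:V, 8:V, 9:T, 10:T, 13:V, 14:V, 15:V, 16:T, 17:T, 18:T, 19:T
edges: (9,0,cv); (9,2,cv); (9,8,cv); (9,8,cvk); (10,2,cv); (10,5,cv); (10,8,cv); (16,0,cv); (16,13,cv); (16,15,cv); (17,8,cv); (17,13,cv); (17,14,cv); (18,5,cv); (18,14,cv); (18,15,cv); (19,13,cv); (19,14,cv); (19,15,cv)


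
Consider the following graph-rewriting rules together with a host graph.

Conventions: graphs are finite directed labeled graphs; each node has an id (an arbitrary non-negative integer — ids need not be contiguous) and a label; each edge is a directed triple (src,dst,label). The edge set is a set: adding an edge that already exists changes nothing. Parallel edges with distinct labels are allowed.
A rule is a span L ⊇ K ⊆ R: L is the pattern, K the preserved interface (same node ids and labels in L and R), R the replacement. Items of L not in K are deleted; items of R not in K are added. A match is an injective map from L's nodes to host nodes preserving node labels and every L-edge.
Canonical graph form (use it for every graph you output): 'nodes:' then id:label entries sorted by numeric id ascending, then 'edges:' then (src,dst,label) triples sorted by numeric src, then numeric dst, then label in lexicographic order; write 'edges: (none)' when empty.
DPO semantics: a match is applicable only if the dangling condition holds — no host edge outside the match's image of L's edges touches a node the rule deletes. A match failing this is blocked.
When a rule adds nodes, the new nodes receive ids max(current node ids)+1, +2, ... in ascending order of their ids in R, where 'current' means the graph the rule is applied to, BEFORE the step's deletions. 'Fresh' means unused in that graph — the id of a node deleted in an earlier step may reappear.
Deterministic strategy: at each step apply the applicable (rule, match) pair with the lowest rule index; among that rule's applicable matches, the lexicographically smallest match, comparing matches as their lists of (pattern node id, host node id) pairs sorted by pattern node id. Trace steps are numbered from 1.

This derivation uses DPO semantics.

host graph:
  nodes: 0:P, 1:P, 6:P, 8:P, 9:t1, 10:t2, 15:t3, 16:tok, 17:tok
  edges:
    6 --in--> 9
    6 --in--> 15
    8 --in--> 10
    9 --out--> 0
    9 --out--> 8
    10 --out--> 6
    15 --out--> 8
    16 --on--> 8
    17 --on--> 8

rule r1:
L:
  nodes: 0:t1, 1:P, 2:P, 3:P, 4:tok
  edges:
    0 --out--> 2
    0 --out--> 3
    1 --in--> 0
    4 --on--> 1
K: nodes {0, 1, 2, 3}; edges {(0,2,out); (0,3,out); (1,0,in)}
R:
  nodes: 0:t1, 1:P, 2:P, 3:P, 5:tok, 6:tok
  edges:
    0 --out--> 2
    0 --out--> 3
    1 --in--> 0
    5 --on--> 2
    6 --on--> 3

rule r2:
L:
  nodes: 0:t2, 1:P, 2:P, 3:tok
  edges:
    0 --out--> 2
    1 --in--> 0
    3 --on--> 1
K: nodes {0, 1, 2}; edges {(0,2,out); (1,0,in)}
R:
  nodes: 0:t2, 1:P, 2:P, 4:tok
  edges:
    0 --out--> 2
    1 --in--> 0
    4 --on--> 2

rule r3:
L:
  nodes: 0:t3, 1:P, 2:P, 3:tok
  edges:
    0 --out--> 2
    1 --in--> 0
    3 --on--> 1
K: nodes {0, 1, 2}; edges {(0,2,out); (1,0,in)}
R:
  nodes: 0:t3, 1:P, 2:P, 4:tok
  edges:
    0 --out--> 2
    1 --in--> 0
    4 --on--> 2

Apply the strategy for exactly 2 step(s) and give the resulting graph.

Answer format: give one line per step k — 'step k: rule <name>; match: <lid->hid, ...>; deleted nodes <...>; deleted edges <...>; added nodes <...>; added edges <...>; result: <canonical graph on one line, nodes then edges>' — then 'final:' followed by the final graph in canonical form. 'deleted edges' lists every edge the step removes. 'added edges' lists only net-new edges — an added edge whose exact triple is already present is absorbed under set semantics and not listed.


step 1: rule r2; match: 0->10, 1->8, 2->6, 3->16; deleted nodes 16; deleted edges (16,8,on); added nodes 18; added edges (18,6,on); result: nodes: 0:P, 1:P, 6:P, 8:P, 9:t1, 10:t2, 15:t3, 17:tok, 18:tok edges: (6,9,in); (6,15,in); (8,10,in); (9,0,out); (9,8,out); (10,6,out); (15,8,out); (17,8,on); (18,6,on)
step 2: rule r1; match: 0->9, 1->6, 2->0, 3->8, 4->18; deleted nodes 18; deleted edges (18,6,on); added nodes 19, 20; added edges (19,0,on); (20,8,on); result: nodes: 0:P, 1:P, 6:P, 8:P, 9:t1, 10:t2, 15:t3, 17:tok, 19:tok, 20:tok edges: (6,9,in); (6,15,in); (8,10,in); (9,0,out); (9,8,out); (10,6,out); (15,8,out); (17,8,on); (19,0,on); (20,8,on)
final:
nodes: 0:P, 1:P, 6:P, 8:P, 9:t1, 10:t2, 15:t3, 17:tok, 19:tok, 20:tok
edges: (6,9,in); (6,15,in); (8,10,in); (9,0,out); (9,8,out); (10,6,out); (15,8,out); (17,8,on); (19,0,on); (20,8,on)


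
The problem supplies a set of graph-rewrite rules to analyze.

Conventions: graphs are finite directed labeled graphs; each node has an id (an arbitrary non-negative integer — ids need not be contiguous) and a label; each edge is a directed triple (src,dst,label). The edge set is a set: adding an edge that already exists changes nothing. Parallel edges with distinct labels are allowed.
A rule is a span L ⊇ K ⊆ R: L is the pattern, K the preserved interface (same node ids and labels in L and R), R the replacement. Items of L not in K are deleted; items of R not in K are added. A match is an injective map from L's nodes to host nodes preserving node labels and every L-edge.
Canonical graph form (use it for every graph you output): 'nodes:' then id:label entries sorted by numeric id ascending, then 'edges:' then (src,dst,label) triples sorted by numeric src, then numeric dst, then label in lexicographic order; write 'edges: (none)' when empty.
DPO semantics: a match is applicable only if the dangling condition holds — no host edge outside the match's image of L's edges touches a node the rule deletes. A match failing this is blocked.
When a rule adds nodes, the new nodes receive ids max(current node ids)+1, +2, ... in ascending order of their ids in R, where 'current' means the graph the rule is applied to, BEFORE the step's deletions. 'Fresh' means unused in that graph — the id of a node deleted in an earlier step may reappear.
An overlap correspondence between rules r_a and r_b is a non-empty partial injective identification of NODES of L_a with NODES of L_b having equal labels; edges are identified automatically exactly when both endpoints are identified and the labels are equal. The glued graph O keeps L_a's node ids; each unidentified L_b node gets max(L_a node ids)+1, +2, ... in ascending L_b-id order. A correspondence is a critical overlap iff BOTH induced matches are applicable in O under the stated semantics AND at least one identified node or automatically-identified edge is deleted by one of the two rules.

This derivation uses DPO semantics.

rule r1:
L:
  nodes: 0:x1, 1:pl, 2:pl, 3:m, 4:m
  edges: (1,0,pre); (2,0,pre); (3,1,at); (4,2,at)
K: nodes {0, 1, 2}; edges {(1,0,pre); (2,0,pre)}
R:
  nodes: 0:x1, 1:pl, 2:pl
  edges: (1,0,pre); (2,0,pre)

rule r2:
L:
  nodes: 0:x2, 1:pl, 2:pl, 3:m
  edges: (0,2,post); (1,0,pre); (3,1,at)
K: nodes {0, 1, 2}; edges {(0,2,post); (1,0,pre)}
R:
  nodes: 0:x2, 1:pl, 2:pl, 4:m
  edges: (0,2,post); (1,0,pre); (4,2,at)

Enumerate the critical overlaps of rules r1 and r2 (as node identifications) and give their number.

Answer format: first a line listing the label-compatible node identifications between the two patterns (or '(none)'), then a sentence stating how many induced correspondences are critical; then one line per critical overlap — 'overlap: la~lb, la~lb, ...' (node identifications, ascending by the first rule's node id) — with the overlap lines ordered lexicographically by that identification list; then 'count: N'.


label-compatible node identifications between L(r1) and L(r2): 1~1, 1~2, 2~1, 2~2, 3~3, 4~3
4 of the induced correspondences are critical overlaps of r1 and r2.
overlap: 1~1, 2~2, 3~3
overlap: 1~1, 3~3
overlap: 1~2, 2~1, 4~3
overlap: 2~1, 4~3
count: 4


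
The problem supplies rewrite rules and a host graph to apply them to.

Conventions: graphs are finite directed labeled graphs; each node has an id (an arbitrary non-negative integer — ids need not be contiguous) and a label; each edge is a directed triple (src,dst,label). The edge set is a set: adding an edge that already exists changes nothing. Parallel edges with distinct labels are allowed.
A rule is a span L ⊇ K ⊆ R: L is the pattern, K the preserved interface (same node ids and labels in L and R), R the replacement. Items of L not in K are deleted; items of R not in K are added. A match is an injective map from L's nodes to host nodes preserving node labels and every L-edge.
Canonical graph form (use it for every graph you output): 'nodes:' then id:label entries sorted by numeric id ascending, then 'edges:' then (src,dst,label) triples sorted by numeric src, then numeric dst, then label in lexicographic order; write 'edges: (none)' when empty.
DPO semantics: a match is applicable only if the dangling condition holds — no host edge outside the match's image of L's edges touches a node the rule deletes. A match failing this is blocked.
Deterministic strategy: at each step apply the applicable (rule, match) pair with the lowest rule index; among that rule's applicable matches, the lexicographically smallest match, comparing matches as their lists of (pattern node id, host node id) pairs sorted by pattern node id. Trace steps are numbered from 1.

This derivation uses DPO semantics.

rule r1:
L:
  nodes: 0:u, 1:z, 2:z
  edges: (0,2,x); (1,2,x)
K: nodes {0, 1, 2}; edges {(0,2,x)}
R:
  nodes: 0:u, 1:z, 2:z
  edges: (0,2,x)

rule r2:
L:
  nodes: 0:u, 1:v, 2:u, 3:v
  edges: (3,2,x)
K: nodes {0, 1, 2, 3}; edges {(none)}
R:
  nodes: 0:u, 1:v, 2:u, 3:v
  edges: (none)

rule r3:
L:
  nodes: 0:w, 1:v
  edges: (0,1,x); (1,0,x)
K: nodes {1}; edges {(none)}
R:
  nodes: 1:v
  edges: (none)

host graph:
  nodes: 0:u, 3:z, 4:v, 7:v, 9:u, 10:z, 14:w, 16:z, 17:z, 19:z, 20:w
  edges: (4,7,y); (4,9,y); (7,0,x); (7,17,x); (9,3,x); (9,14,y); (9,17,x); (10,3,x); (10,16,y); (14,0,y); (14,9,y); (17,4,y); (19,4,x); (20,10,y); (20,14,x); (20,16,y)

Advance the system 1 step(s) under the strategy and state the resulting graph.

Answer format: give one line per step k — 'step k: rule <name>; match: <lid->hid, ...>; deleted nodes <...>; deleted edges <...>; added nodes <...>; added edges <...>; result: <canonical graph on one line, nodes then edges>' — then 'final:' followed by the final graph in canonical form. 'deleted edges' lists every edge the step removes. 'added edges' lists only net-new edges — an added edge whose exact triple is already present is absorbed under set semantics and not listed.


step 1: rule r1; match: 0->9, 1->10, 2->3; deleted nodes (none); deleted edges (10,3,x); added nodes (none); added edges (none); result: nodes: 0:u, 3:z, 4:v, 7:v, 9:u, 10:z, 14:w, 16:z, 17:z, 19:z, 20:w edges: (4,7,y); (4,9,y); (7,0,x); (7,17,x); (9,3,x); (9,14,y); (9,17,x); (10,16,y); (14,0,y); (14,9,y); (17,4,y); (19,4,x); (20,10,y); (20,14,x); (20,16,y)
final:
nodes: 0:u, 3:z, 4:v, 7:v, 9:u, 10:z, 14:w, 16:z, 17:z, 19:z, 20:w
edges: (4,7,y); (4,9,y); (7,0,x); (7,17,x); (9,3,x); (9,14,y); (9,17,x); (10,16,y); (14,0,y); (14,9,y); (17,4,y); (19,4,x); (20,10,y); (20,14,x); (20,16,y)


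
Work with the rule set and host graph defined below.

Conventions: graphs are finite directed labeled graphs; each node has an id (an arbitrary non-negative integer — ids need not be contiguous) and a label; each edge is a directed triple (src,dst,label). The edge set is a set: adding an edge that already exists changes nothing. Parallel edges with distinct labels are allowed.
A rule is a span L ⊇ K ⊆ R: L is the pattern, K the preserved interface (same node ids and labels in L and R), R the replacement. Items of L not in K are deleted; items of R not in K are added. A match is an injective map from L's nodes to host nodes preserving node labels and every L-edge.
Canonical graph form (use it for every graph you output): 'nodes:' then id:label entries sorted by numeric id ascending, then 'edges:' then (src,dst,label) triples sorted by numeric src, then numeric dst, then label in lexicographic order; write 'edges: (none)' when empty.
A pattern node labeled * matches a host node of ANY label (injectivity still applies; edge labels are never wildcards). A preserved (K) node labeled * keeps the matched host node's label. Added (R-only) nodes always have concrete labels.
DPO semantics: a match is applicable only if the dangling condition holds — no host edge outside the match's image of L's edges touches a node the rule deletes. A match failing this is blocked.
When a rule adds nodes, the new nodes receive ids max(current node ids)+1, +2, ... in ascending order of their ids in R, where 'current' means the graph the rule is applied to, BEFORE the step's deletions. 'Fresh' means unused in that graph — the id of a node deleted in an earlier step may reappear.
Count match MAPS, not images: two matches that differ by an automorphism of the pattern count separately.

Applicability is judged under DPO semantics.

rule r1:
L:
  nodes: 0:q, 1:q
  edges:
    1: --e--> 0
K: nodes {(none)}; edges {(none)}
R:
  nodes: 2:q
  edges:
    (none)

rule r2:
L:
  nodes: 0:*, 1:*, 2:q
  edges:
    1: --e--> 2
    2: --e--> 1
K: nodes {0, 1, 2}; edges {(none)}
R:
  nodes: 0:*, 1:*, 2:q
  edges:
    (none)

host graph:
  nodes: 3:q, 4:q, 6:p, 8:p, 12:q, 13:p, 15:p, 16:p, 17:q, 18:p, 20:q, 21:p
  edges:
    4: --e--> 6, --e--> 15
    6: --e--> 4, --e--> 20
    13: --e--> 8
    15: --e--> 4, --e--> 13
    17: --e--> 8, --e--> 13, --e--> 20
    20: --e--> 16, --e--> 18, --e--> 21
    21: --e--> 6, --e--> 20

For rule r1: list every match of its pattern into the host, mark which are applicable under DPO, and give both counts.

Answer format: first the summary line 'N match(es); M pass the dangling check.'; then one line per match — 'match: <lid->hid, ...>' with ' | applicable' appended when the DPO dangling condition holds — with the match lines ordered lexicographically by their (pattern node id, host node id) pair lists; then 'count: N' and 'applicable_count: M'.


1 match(es); 0 pass the dangling check.
match: 0->20, 1->17
count: 1
applicable_count: 0


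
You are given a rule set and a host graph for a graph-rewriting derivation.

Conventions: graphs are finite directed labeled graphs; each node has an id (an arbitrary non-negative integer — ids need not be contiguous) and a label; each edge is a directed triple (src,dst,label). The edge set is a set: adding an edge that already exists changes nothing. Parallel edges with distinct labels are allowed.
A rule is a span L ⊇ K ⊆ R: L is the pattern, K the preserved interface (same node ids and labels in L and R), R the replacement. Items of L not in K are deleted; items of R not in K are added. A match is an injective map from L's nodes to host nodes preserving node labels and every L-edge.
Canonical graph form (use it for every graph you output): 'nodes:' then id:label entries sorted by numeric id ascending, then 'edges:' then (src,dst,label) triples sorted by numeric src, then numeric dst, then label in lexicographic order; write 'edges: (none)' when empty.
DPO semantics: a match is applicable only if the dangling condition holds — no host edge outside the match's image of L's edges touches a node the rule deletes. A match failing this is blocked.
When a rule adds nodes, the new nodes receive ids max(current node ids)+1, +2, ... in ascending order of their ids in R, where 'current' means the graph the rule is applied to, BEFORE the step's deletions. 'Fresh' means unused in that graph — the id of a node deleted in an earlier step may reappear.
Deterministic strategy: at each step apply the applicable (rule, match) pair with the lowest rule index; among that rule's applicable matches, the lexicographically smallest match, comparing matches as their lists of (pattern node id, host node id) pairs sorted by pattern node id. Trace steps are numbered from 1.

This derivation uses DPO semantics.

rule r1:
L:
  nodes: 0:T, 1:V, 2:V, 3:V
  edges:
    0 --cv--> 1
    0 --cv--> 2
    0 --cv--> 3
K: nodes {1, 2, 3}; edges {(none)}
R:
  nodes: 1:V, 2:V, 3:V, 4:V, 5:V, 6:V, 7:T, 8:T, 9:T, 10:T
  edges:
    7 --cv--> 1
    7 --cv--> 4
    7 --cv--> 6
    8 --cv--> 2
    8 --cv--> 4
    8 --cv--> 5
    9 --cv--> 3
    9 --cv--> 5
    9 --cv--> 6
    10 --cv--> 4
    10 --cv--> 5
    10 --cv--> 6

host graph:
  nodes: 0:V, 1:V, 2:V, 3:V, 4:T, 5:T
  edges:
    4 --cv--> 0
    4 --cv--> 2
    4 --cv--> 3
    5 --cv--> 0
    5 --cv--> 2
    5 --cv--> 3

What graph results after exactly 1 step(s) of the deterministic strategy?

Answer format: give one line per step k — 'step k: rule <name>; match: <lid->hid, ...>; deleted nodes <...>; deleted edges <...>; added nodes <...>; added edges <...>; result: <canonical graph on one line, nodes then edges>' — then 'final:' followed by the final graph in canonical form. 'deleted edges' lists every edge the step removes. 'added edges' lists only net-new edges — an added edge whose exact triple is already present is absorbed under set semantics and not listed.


step 1: rule r1; match: 0->4, 1->0, 2->2, 3->3; deleted nodes 4; deleted edges (4,0,cv); (4,2,cv); (4,3,cv); added nodes 6, 7, 8, 9, 10, 11, 12; added edges (9,0,cv); (9,6,cv); (9,8,cv); (10,2,cv); (10,6,cv); (10,7,cv); (11,3,cv); (11,7,cv); (11,8,cv); (12,6,cv); (12,7,cv); (12,8,cv); result: nodes: 0:V, 1:V, 2:V, 3:V, 5:T, 6:V, 7:V, 8:V, 9:T, 10:T, 11:T, 12:T edges: (5,0,cv); (5,2,cv); (5,3,cv); (9,0,cv); (9,6,cv); (9,8,cv); (10,2,cv); (10,6,cv); (10,7,cv); (11,3,cv); (11,7,cv); (11,8,cv); (12,6,cv); (12,7,cv); (12,8,cv)
final:
nodes: 0:V, 1:V, 2:V, 3:V, 5:T, 6:V, 7:V, 8:V, 9:T, 10:T, 11:T, 12:T
edges: (5,0,cv); (5,2,cv); (5,3,cv); (9,0,cv); (9,6,cv); (9,8,cv); (10,2,cv); (10,6,cv); (10,7,cv); (11,3,cv); (11,7,cv); (11,8,cv); (12,6,cv); (12,7,cv); (12,8,cv)


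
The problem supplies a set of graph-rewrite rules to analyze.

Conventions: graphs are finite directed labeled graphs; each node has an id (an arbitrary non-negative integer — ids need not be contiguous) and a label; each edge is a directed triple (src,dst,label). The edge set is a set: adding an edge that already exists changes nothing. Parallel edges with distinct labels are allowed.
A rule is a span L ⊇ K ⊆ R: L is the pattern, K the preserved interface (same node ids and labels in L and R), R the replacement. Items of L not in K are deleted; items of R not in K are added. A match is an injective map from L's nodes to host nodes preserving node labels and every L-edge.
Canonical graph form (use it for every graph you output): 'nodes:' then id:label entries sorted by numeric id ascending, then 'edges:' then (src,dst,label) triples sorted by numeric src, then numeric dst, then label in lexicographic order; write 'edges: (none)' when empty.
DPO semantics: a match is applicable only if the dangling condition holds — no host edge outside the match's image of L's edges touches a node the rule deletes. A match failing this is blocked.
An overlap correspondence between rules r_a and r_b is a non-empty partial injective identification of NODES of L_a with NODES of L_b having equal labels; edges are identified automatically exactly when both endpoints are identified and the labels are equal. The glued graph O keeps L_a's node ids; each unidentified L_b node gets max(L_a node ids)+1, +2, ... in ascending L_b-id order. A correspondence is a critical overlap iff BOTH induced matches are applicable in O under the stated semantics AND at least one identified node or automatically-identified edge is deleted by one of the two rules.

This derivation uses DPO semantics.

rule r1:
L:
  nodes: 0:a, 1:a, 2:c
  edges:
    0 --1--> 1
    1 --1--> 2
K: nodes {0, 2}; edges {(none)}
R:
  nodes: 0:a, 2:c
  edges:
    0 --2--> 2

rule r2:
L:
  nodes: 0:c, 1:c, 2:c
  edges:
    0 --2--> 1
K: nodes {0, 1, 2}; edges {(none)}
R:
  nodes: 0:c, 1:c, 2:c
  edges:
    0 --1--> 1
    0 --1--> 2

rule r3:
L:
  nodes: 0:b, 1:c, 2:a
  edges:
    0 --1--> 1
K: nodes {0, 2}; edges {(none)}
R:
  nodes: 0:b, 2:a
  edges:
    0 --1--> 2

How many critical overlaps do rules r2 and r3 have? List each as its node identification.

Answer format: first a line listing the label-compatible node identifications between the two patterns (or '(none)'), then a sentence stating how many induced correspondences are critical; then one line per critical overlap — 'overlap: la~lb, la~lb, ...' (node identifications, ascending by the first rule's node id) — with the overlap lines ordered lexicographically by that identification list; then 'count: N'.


label-compatible node identifications between L(r2) and L(r3): 0~1, 1~1, 2~1
1 of the induced correspondences is a critical overlap of r2 and r3.
overlap: 2~1
count: 1


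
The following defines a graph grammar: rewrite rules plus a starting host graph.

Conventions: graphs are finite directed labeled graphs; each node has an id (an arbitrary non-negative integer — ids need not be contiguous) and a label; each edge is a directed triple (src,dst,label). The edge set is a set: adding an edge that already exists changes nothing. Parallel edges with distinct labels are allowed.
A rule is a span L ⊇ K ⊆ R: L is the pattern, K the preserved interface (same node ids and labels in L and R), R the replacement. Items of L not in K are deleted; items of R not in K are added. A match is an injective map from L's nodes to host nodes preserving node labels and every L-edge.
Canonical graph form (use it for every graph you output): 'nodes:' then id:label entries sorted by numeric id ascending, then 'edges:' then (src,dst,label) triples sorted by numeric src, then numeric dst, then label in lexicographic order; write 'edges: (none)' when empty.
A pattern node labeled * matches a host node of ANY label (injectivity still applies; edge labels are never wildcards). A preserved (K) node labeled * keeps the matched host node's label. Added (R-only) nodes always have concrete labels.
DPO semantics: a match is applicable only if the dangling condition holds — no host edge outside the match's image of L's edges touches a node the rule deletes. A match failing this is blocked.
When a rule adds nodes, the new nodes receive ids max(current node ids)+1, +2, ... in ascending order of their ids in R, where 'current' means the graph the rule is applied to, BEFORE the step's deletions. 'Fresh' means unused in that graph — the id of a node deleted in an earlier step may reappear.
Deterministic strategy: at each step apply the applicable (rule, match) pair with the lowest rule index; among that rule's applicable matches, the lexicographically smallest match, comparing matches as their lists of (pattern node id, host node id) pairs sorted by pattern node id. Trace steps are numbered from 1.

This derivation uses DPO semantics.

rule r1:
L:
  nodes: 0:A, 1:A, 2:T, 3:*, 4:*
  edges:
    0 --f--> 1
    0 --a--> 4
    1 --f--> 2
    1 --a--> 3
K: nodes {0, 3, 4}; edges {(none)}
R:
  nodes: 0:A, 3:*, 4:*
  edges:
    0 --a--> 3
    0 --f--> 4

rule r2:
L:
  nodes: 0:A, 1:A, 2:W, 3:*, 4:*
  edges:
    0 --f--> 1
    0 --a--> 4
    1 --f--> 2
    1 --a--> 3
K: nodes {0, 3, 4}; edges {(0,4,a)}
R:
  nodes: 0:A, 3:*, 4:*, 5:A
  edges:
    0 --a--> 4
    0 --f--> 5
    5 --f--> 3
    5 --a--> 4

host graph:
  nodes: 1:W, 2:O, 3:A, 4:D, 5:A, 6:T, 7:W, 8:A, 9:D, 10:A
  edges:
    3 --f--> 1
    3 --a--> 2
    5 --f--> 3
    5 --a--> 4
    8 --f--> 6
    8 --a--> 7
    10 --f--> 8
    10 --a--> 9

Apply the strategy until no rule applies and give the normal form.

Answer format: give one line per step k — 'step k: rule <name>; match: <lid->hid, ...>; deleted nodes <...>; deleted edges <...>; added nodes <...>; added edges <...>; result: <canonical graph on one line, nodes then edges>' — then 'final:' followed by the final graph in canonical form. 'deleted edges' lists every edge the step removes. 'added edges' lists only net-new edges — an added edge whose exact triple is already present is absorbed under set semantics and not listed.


step 1: rule r1; match: 0->10, 1->8, 2->6, 3->7, 4->9; deleted nodes 6, 8; deleted edges (8,6,f); (8,7,a); (10,8,f); (10,9,a); added nodes (none); added edges (10,7,a); (10,9,f); result: nodes: 1:W, 2:O, 3:A, 4:D, 5:A, 7:W, 9:D, 10:A edges: (3,1,f); (3,2,a); (5,3,f); (5,4,a); (10,7,a); (10,9,f)
step 2: rule r2; match: 0->5, 1->3, 2->1, 3->2, 4->4; deleted nodes 1, 3; deleted edges (3,1,f); (3,2,a); (5,3,f); added nodes 11; added edges (5,11,f); (11,2,f); (11,4,a); result: nodes: 2:O, 4:D, 5:A, 7:W, 9:D, 10:A, 11:A edges: (5,4,a); (5,11,f); (10,7,a); (10,9,f); (11,2,f); (11,4,a)
final:
nodes: 2:O, 4:D, 5:A, 7:W, 9:D, 10:A, 11:A
edges: (5,4,a); (5,11,f); (10,7,a); (10,9,f); (11,2,f); (11,4,a)


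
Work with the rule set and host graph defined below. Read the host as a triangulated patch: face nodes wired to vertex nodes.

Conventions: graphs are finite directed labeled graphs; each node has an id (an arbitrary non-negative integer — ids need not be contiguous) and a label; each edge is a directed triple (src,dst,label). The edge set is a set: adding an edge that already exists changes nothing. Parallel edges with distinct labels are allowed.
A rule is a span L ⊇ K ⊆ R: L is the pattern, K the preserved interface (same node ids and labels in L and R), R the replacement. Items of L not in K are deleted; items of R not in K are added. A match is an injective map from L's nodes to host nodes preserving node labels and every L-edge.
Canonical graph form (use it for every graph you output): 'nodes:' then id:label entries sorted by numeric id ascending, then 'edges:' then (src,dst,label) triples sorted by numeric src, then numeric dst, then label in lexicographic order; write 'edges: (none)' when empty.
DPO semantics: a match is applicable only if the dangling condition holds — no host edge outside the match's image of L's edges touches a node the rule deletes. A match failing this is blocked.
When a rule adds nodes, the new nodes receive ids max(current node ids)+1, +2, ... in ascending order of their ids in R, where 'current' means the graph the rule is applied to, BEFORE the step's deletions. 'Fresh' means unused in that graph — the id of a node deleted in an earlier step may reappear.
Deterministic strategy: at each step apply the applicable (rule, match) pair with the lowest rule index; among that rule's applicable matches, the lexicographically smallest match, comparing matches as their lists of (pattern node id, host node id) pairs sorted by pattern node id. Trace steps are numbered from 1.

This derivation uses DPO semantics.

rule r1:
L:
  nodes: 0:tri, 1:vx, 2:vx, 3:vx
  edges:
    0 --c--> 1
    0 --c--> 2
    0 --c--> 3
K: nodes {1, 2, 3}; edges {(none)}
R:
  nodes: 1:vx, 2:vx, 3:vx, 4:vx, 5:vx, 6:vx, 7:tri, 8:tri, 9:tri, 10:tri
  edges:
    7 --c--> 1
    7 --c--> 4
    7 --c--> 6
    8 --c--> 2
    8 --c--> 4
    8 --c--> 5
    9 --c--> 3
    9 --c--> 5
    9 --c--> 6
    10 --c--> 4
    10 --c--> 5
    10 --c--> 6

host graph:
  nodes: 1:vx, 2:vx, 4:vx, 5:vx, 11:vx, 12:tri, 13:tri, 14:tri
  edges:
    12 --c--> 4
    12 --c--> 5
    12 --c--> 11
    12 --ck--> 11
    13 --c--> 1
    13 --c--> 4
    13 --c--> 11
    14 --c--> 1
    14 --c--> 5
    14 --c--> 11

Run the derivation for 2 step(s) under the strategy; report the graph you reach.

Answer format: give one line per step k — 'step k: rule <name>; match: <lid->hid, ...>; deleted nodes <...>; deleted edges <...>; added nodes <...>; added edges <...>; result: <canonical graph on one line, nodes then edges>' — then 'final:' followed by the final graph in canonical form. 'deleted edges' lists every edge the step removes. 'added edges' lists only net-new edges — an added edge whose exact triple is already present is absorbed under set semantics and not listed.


step 1: rule r1; match: 0->13, 1->1, 2->4, 3->11; deleted nodes 13; deleted edges (13,1,c); (13,4,c); (13,11,c); added nodes 15, 16, 17, 18, 19, 20, 21; added edges (18,1,c); (18,15,c); (18,17,c); (19,4,c); (19,15,c); (19,16,c); (20,11,c); (20,16,c); (20,17,c); (21,15,c); (21,16,c); (21,17,c); result: nodes: 1:vx, 2:vx, 4:vx, 5:vx, 11:vx, 12:tri, 14:tri, 15:vx, 16:vx, 17:vx, 18:tri, 19:tri, 20:tri, 21:tri edges: (12,4,c); (12,5,c); (12,11,c); (12,11,ck); (14,1,c); (14,5,c); (14,11,c); (18,1,c); (18,15,c); (18,17,c); (19,4,c); (19,15,c); (19,16,c); (20,11,c); (20,16,c); (20,17,c); (21,15,c); (21,16,c); (21,17,c)
step 2: rule r1; match: 0->14, 1->1, 2->5, 3->11; deleted nodes 14; deleted edges (14,1,c); (14,5,c); (14,11,c); added nodes 22, 23, 24, 25, 26, 27, 28; added edges (25,1,c); (25,22,c); (25,24,c); (26,5,c); (26,22,c); (26,23,c); (27,11,c); (27,23,c); (27,24,c); (28,22,c); (28,23,c); (28,24,c); result: nodes: 1:vx, 2:vx, 4:vx, 5:vx, 11:vx, 12:tri, 15:vx, 16:vx, 17:vx, 18:tri, 19:tri, 20:tri, 21:tri, 22:vx, 23:vx, 24:vx, 25:tri, 26:tri, 27:tri, 28:tri edges: (12,4,c); (12,5,c); (12,11,c); (12,11,ck); (18,1,c); (18,15,c); (18,17,c); (19,4,c); (19,15,c); (19,16,c); (20,11,c); (20,16,c); (20,17,c); (21,15,c); (21,16,c); (21,17,c); (25,1,c); (25,22,c); (25,24,c); (26,5,c); (26,22,c); (26,23,c); (27,11,c); (27,23,c); (27,24,c); (28,22,c); (28,23,c); (28,24,c)
final:
nodes: 1:vx, 2:vx, 4:vx, 5:vx, 11:vx, 12:tri, 15:vx, 16:vx, 17:vx, 18:tri, 19:tri, 20:tri, 21:tri, 22:vx, 23:vx, 24:vx, 25:tri, 26:tri, 27:tri, 28:tri
edges: (12,4,c); (12,5,c); (12,11,c); (12,11,ck); (18,1,c); (18,15,c); (18,17,c); (19,4,c); (19,15,c); (19,16,c); (20,11,c); (20,16,c); (20,17,c); (21,15,c); (21,16,c); (21,17,c); (25,1,c); (25,22,c); (25,24,c); (26,5,c); (26,22,c); (26,23,c); (27,11,c); (27,23,c); (27,24,c); (28,22,c); (28,23,c); (28,24,c)


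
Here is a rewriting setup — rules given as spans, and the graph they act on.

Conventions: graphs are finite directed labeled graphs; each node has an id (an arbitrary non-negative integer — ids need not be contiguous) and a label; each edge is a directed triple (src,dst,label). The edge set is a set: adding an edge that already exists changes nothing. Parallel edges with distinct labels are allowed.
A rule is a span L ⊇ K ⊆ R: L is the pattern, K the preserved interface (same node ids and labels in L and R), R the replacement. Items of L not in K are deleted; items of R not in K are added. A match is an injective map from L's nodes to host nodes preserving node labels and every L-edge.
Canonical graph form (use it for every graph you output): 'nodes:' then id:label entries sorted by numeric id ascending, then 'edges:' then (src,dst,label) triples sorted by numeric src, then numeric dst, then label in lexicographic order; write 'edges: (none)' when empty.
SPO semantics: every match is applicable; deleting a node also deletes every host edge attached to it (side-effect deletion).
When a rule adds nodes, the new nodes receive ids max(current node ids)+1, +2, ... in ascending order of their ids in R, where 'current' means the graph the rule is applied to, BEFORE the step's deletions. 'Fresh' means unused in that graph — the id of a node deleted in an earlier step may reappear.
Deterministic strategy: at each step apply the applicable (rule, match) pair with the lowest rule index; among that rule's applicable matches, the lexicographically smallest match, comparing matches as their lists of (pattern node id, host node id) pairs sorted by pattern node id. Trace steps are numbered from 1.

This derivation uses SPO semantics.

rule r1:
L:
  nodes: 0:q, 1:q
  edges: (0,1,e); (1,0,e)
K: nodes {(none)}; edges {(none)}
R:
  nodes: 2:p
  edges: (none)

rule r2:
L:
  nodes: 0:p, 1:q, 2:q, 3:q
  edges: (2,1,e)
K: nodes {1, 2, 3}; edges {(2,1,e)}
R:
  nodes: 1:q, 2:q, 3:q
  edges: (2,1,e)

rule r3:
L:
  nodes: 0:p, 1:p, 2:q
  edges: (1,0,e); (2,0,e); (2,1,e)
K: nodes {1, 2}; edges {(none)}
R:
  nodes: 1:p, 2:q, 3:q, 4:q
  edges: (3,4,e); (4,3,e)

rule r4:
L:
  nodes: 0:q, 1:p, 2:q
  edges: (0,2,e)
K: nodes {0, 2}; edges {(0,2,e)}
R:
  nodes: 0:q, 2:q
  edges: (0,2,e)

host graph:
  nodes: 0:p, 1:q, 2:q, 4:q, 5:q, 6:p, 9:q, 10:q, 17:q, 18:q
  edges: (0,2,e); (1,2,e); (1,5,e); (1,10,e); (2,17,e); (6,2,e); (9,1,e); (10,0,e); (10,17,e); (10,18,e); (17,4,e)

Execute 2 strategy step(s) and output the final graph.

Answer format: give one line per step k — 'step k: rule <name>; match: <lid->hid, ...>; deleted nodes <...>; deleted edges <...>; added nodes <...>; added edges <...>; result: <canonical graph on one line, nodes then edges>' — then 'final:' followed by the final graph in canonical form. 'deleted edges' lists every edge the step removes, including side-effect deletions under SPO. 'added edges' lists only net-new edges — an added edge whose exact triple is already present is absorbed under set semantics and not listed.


step 1: rule r2; match: 0->0, 1->1, 2->9, 3->2; deleted nodes 0; deleted edges (0,2,e); (10,0,e); added nodes (none); added edges (none); result: nodes: 1:q, 2:q, 4:q, 5:q, 6:p, 9:q, 10:q, 17:q, 18:q edges: (1,2,e); (1,5,e); (1,10,e); (2,17,e); (6,2,e); (9,1,e); (10,17,e); (10,18,e); (17,4,e)
step 2: rule r2; match: 0->6, 1->1, 2->9, 3->2; deleted nodes 6; deleted edges (6,2,e); added nodes (none); added edges (none); result: nodes: 1:q, 2:q, 4:q, 5:q, 9:q, 10:q, 17:q, 18:q edges: (1,2,e); (1,5,e); (1,10,e); (2,17,e); (9,1,e); (10,17,e); (10,18,e); (17,4,e)
final:
nodes: 1:q, 2:q, 4:q, 5:q, 9:q, 10:q, 17:q, 18:q
edges: (1,2,e); (1,5,e); (1,10,e); (2,17,e); (9,1,e); (10,17,e); (10,18,e); (17,4,e)


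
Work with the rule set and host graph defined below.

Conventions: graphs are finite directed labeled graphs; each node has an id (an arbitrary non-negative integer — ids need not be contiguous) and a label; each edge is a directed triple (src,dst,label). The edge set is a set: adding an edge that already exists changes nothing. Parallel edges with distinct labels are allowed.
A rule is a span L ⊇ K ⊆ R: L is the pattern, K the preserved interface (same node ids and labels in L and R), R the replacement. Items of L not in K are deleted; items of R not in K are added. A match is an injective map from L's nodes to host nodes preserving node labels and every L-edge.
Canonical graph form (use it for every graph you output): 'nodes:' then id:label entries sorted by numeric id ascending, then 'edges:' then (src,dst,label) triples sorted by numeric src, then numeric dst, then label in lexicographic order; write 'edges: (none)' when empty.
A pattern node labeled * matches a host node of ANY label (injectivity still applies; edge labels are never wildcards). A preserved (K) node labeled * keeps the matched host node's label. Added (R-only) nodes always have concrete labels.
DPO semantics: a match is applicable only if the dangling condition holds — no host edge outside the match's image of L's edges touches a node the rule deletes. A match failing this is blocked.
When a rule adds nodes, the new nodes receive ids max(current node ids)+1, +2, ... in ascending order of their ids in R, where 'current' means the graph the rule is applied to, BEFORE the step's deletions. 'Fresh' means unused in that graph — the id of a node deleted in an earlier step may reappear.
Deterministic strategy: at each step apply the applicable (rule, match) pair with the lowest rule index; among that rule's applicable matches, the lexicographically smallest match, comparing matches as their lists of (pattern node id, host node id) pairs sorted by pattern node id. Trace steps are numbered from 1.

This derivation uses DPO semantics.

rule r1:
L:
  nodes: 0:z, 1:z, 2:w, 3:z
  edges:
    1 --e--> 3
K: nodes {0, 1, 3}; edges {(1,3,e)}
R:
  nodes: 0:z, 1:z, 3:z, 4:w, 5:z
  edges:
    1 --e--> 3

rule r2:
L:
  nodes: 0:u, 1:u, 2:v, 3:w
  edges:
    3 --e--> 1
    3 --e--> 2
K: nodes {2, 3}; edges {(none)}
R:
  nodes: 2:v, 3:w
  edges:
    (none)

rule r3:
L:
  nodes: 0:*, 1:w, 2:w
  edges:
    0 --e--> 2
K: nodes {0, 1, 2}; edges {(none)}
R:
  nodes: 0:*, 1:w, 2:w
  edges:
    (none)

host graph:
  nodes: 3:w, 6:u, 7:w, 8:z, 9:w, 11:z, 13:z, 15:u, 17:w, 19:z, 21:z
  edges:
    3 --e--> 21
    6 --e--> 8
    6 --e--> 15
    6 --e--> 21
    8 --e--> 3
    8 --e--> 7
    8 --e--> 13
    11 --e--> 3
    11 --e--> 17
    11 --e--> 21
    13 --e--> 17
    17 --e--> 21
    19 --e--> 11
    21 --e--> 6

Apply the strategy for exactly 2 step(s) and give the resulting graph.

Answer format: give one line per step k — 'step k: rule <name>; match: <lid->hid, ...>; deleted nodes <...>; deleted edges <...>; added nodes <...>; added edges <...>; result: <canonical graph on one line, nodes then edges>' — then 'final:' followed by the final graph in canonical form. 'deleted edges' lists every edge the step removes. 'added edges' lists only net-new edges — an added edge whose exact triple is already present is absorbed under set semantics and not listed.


step 1: rule r1; match: 0->8, 1->11, 2->9, 3->21; deleted nodes 9; deleted edges (none); added nodes 22, 23; added edges (none); result: nodes: 3:w, 6:u, 7:w, 8:z, 11:z, 13:z, 15:u, 17:w, 19:z, 21:z, 22:w, 23:z edges: (3,21,e); (6,8,e); (6,15,e); (6,21,e); (8,3,e); (8,7,e); (8,13,e); (11,3,e); (11,17,e); (11,21,e); (13,17,e); (17,21,e); (19,11,e); (21,6,e)
step 2: rule r1; match: 0->8, 1->11, 2->22, 3->21; deleted nodes 22; deleted edges (none); added nodes 24, 25; added edges (none); result: nodes: 3:w, 6:u, 7:w, 8:z, 11:z, 13:z, 15:u, 17:w, 19:z, 21:z, 23:z, 24:w, 25:z edges: (3,21,e); (6,8,e); (6,15,e); (6,21,e); (8,3,e); (8,7,e); (8,13,e); (11,3,e); (11,17,e); (11,21,e); (13,17,e); (17,21,e); (19,11,e); (21,6,e)
final:
nodes: 3:w, 6:u, 7:w, 8:z, 11:z, 13:z, 15:u, 17:w, 19:z, 21:z, 23:z, 24:w, 25:z
edges: (3,21,e); (6,8,e); (6,15,e); (6,21,e); (8,3,e); (8,7,e); (8,13,e); (11,3,e); (11,17,e); (11,21,e); (13,17,e); (17,21,e); (19,11,e); (21,6,e)
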